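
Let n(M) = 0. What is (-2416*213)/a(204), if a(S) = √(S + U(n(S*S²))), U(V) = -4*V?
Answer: -85768*√51/17 ≈ -36030.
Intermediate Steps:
a(S) = √S (a(S) = √(S - 4*0) = √(S + 0) = √S)
(-2416*213)/a(204) = (-2416*213)/(√204) = -514608*√51/102 = -85768*√51/17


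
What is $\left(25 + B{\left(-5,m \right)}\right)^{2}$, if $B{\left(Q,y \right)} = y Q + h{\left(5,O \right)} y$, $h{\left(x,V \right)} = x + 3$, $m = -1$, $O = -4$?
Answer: $484$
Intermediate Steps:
$h{\left(x,V \right)} = 3 + x$
$B{\left(Q,y \right)} = 8 y + Q y$ ($B{\left(Q,y \right)} = y Q + \left(3 + 5\right) y = Q y + 8 y = 8 y + Q y$)
$\left(25 + B{\left(-5,m \right)}\right)^{2} = \left(25 - \left(8 - 5\right)\right)^{2} = \left(25 - 3\right)^{2} = 22^{2} = 484$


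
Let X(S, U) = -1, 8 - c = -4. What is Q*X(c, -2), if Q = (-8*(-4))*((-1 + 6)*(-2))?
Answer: 320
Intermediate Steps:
c = 12 (c = 8 - 1*(-4) = 8 + 4 = 12)
Q = -320 (Q = 32*(5*(-2)) = 32*(-10) = -320)
Q*X(c, -2) = -320*(-1) = 320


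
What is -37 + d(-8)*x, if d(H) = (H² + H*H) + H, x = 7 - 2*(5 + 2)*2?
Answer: -2557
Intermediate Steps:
x = -21 (x = 7 - 14*2 = 7 - 2*14 = 7 - 28 = -21)
d(H) = H + 2*H² (d(H) = (H² + H²) + H = 2*H² + H = H + 2*H²)
-37 + d(-8)*x = -37 - 8*(1 + 2*(-8))*(-21) = -37 - 8*(1 - 16)*(-21) = -37 - 8*(-15)*(-21) = -37 + 120*(-21) = -37 - 2520 = -2557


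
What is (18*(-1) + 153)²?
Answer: 18225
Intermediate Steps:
(18*(-1) + 153)² = (-18 + 153)² = 135² = 18225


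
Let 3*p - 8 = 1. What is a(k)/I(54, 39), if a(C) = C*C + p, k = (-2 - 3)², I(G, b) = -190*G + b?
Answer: -628/10221 ≈ -0.061442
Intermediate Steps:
p = 3 (p = 8/3 + (⅓)*1 = 8/3 + ⅓ = 3)
I(G, b) = b - 190*G
k = 25 (k = (-5)² = 25)
a(C) = 3 + C² (a(C) = C*C + 3 = C² + 3 = 3 + C²)
a(k)/I(54, 39) = (3 + 25²)/(39 - 190*54) = (3 + 625)/(39 - 10260) = 628/(-10221) = 628*(-1/10221) = -628/10221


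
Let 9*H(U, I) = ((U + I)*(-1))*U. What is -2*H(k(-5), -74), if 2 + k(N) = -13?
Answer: 890/3 ≈ 296.67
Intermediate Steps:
k(N) = -15 (k(N) = -2 - 13 = -15)
H(U, I) = U*(-I - U)/9 (H(U, I) = (((U + I)*(-1))*U)/9 = (((I + U)*(-1))*U)/9 = ((-I - U)*U)/9 = (U*(-I - U))/9 = U*(-I - U)/9)
-2*H(k(-5), -74) = -(-2)*(-15)*(-74 - 15)/9 = -(-2)*(-15)*(-89)/9 = -2*(-445/3) = 890/3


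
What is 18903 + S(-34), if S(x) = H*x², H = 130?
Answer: 169183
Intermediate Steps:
S(x) = 130*x²
18903 + S(-34) = 18903 + 130*(-34)² = 18903 + 130*1156 = 18903 + 150280 = 169183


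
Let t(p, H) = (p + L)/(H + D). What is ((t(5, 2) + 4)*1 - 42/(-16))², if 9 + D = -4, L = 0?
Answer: 294849/7744 ≈ 38.075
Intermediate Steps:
D = -13 (D = -9 - 4 = -13)
t(p, H) = p/(-13 + H) (t(p, H) = (p + 0)/(H - 13) = p/(-13 + H))
((t(5, 2) + 4)*1 - 42/(-16))² = ((5/(-13 + 2) + 4)*1 - 42/(-16))² = ((5/(-11) + 4)*1 - 42*(-1/16))² = ((5*(-1/11) + 4)*1 + 21/8)² = ((-5/11 + 4)*1 + 21/8)² = ((39/11)*1 + 21/8)² = (39/11 + 21/8)² = (543/88)² = 294849/7744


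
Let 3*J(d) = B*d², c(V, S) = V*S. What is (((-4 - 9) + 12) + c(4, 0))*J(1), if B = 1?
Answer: -⅓ ≈ -0.33333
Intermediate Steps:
c(V, S) = S*V
J(d) = d²/3 (J(d) = (1*d²)/3 = d²/3)
(((-4 - 9) + 12) + c(4, 0))*J(1) = (((-4 - 9) + 12) + 0*4)*((⅓)*1²) = ((-13 + 12) + 0)*((⅓)*1) = (-1 + 0)*(⅓) = -1*⅓ = -⅓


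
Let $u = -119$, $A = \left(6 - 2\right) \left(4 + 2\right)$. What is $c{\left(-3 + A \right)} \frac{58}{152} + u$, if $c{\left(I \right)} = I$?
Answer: $- \frac{8435}{76} \approx -110.99$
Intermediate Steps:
$A = 24$ ($A = 4 \cdot 6 = 24$)
$c{\left(-3 + A \right)} \frac{58}{152} + u = \left(-3 + 24\right) \frac{58}{152} - 119 = 21 \cdot 58 \cdot \frac{1}{152} - 119 = 21 \cdot \frac{29}{76} - 119 = \frac{609}{76} - 119 = - \frac{8435}{76}$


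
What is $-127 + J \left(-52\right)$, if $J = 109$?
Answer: $-5795$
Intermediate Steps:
$-127 + J \left(-52\right) = -127 + 109 \left(-52\right) = -127 - 5668 = -5795$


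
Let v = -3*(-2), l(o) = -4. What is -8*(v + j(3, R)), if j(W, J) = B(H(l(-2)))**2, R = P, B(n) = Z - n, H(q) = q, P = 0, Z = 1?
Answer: -248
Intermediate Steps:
v = 6
B(n) = 1 - n
R = 0
j(W, J) = 25 (j(W, J) = (1 - 1*(-4))**2 = (1 + 4)**2 = 5**2 = 25)
-8*(v + j(3, R)) = -8*(6 + 25) = -8*31 = -248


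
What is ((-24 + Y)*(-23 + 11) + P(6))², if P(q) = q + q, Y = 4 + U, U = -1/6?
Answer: 64516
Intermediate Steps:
U = -⅙ (U = -1*⅙ = -⅙ ≈ -0.16667)
Y = 23/6 (Y = 4 - ⅙ = 23/6 ≈ 3.8333)
P(q) = 2*q
((-24 + Y)*(-23 + 11) + P(6))² = ((-24 + 23/6)*(-23 + 11) + 2*6)² = (-121/6*(-12) + 12)² = (242 + 12)² = 254² = 64516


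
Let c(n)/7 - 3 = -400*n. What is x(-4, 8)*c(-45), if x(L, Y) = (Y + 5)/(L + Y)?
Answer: 1638273/4 ≈ 4.0957e+5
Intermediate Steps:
x(L, Y) = (5 + Y)/(L + Y)
c(n) = 21 - 2800*n (c(n) = 21 + 7*(-400*n) = 21 - 2800*n)
x(-4, 8)*c(-45) = ((5 + 8)/(-4 + 8))*(21 - 2800*(-45)) = (13/4)*(21 + 126000) = ((1/4)*13)*126021 = (13/4)*126021 = 1638273/4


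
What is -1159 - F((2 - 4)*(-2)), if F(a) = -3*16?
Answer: -1111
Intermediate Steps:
F(a) = -48
-1159 - F((2 - 4)*(-2)) = -1159 - 1*(-48) = -1159 + 48 = -1111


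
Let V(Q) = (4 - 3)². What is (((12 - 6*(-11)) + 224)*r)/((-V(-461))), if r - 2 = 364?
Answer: -110532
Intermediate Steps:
r = 366 (r = 2 + 364 = 366)
V(Q) = 1 (V(Q) = 1² = 1)
(((12 - 6*(-11)) + 224)*r)/((-V(-461))) = (((12 - 6*(-11)) + 224)*366)/((-1*1)) = (((12 + 66) + 224)*366)/(-1) = ((78 + 224)*366)*(-1) = (302*366)*(-1) = 110532*(-1) = -110532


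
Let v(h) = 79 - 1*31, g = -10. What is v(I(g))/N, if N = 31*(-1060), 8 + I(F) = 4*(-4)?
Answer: -12/8215 ≈ -0.0014607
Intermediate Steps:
I(F) = -24 (I(F) = -8 + 4*(-4) = -8 - 16 = -24)
v(h) = 48 (v(h) = 79 - 31 = 48)
N = -32860
v(I(g))/N = 48/(-32860) = 48*(-1/32860) = -12/8215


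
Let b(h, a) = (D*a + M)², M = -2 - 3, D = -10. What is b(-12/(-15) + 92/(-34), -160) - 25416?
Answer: 2518609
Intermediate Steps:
M = -5
b(h, a) = (-5 - 10*a)² (b(h, a) = (-10*a - 5)² = (-5 - 10*a)²)
b(-12/(-15) + 92/(-34), -160) - 25416 = 25*(1 + 2*(-160))² - 25416 = 25*(1 - 320)² - 25416 = 25*(-319)² - 25416 = 25*101761 - 25416 = 2544025 - 25416 = 2518609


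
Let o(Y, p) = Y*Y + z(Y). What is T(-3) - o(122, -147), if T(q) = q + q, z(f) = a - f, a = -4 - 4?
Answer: -14760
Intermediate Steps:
a = -8
z(f) = -8 - f
T(q) = 2*q
o(Y, p) = -8 + Y² - Y (o(Y, p) = Y*Y + (-8 - Y) = Y² + (-8 - Y) = -8 + Y² - Y)
T(-3) - o(122, -147) = 2*(-3) - (-8 + 122² - 1*122) = -6 - (-8 + 14884 - 122) = -6 - 1*14754 = -6 - 14754 = -14760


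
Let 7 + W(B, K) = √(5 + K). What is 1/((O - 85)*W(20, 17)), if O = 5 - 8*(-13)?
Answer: -7/648 - √22/648 ≈ -0.018041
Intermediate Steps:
W(B, K) = -7 + √(5 + K)
O = 109 (O = 5 + 104 = 109)
1/((O - 85)*W(20, 17)) = 1/((109 - 85)*(-7 + √(5 + 17))) = 1/(24*(-7 + √22))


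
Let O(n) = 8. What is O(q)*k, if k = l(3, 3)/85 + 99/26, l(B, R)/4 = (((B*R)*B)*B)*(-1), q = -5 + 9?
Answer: -36/1105 ≈ -0.032579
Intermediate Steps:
q = 4
l(B, R) = -4*R*B**3 (l(B, R) = 4*((((B*R)*B)*B)*(-1)) = 4*(((R*B**2)*B)*(-1)) = 4*((R*B**3)*(-1)) = 4*(-R*B**3) = -4*R*B**3)
k = -9/2210 (k = -4*3*3**3/85 + 99/26 = -4*3*27*(1/85) + 99*(1/26) = -324*1/85 + 99/26 = -324/85 + 99/26 = -9/2210 ≈ -0.0040724)
O(q)*k = 8*(-9/2210) = -36/1105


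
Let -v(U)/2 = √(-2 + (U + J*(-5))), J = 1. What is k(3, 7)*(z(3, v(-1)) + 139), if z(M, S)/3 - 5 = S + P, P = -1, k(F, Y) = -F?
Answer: -453 + 36*I*√2 ≈ -453.0 + 50.912*I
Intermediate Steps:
v(U) = -2*√(-7 + U) (v(U) = -2*√(-2 + (U + 1*(-5))) = -2*√(-2 + (U - 5)) = -2*√(-2 + (-5 + U)) = -2*√(-7 + U))
z(M, S) = 12 + 3*S (z(M, S) = 15 + 3*(S - 1) = 15 + 3*(-1 + S) = 15 + (-3 + 3*S) = 12 + 3*S)
k(3, 7)*(z(3, v(-1)) + 139) = (-1*3)*((12 + 3*(-2*√(-7 - 1))) + 139) = -3*((12 + 3*(-4*I*√2)) + 139) = -3*((12 - 12*I*√2) + 139) = -3*(151 - 12*I*√2) = -453 + 36*I*√2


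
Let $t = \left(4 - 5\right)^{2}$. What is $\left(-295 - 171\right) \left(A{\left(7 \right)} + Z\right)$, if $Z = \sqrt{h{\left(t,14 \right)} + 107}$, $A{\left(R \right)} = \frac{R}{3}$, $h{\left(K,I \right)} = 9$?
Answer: $- \frac{3262}{3} - 932 \sqrt{29} \approx -6106.3$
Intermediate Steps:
$t = 1$ ($t = \left(-1\right)^{2} = 1$)
$A{\left(R \right)} = \frac{R}{3}$ ($A{\left(R \right)} = R \frac{1}{3} = \frac{R}{3}$)
$Z = 2 \sqrt{29}$ ($Z = \sqrt{9 + 107} = \sqrt{116} = 2 \sqrt{29} \approx 10.77$)
$\left(-295 - 171\right) \left(A{\left(7 \right)} + Z\right) = \left(-295 - 171\right) \left(\frac{1}{3} \cdot 7 + 2 \sqrt{29}\right) = - 466 \left(\frac{7}{3} + 2 \sqrt{29}\right) = - \frac{3262}{3} - 932 \sqrt{29}$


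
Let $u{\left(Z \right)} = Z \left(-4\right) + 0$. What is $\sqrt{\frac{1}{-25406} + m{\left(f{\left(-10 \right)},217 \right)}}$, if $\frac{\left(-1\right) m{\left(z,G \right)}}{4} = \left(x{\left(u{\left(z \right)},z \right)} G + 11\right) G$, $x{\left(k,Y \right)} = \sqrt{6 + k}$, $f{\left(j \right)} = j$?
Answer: $\frac{\sqrt{-6162898279534 - 121577174649616 \sqrt{46}}}{25406} \approx 1134.5 i$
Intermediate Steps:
$u{\left(Z \right)} = - 4 Z$ ($u{\left(Z \right)} = - 4 Z + 0 = - 4 Z$)
$m{\left(z,G \right)} = - 4 G \left(11 + G \sqrt{6 - 4 z}\right)$ ($m{\left(z,G \right)} = - 4 \left(\sqrt{6 - 4 z} G + 11\right) G = - 4 \left(G \sqrt{6 - 4 z} + 11\right) G = - 4 \left(11 + G \sqrt{6 - 4 z}\right) G = - 4 G \left(11 + G \sqrt{6 - 4 z}\right)$)
$\sqrt{\frac{1}{-25406} + m{\left(f{\left(-10 \right)},217 \right)}} = \sqrt{\frac{1}{-25406} - 868 \left(11 + 217 \sqrt{6 - -40}\right)} = \sqrt{- \frac{1}{25406} - 868 \left(11 + 217 \sqrt{6 + 40}\right)} = \sqrt{- \frac{1}{25406} - 868 \left(11 + 217 \sqrt{46}\right)} = \sqrt{- \frac{1}{25406} - \left(9548 + 188356 \sqrt{46}\right)} = \sqrt{- \frac{242576489}{25406} - 188356 \sqrt{46}}$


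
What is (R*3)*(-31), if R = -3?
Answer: 279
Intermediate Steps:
(R*3)*(-31) = -3*3*(-31) = -9*(-31) = 279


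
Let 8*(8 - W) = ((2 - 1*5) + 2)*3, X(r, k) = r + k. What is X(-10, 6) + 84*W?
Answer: 1399/2 ≈ 699.50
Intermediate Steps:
X(r, k) = k + r
W = 67/8 (W = 8 - ((2 - 1*5) + 2)*3/8 = 8 - ((2 - 5) + 2)*3/8 = 8 - (-3 + 2)*3/8 = 8 - (-1)*3/8 = 8 - ⅛*(-3) = 8 + 3/8 = 67/8 ≈ 8.3750)
X(-10, 6) + 84*W = (6 - 10) + 84*(67/8) = -4 + 1407/2 = 1399/2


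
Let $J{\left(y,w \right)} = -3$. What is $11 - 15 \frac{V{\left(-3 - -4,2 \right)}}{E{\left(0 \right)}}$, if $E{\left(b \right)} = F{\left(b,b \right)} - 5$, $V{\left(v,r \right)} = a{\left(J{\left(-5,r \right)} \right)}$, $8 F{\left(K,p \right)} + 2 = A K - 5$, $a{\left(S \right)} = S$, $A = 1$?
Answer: $\frac{157}{47} \approx 3.3404$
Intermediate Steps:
$F{\left(K,p \right)} = - \frac{7}{8} + \frac{K}{8}$ ($F{\left(K,p \right)} = - \frac{1}{4} + \frac{1 K - 5}{8} = - \frac{1}{4} + \frac{K - 5}{8} = - \frac{1}{4} + \frac{-5 + K}{8} = - \frac{1}{4} + \left(- \frac{5}{8} + \frac{K}{8}\right) = - \frac{7}{8} + \frac{K}{8}$)
$V{\left(v,r \right)} = -3$
$E{\left(b \right)} = - \frac{47}{8} + \frac{b}{8}$ ($E{\left(b \right)} = \left(- \frac{7}{8} + \frac{b}{8}\right) - 5 = - \frac{47}{8} + \frac{b}{8}$)
$11 - 15 \frac{V{\left(-3 - -4,2 \right)}}{E{\left(0 \right)}} = 11 - 15 \left(- \frac{3}{- \frac{47}{8} + \frac{1}{8} \cdot 0}\right) = 11 - 15 \left(- \frac{3}{- \frac{47}{8} + 0}\right) = 11 - 15 \left(- \frac{3}{- \frac{47}{8}}\right) = 11 - 15 \left(\left(-3\right) \left(- \frac{8}{47}\right)\right) = 11 - \frac{360}{47} = \frac{157}{47}$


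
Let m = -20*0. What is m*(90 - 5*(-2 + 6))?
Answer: 0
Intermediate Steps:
m = 0
m*(90 - 5*(-2 + 6)) = 0*(90 - 5*(-2 + 6)) = 0*(90 - 5*4) = 0*(90 - 20) = 0*70 = 0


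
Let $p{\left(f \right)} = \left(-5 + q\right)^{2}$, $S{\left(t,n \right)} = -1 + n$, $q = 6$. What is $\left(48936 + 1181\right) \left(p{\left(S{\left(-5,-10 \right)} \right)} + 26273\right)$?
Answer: $1316774058$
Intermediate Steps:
$p{\left(f \right)} = 1$ ($p{\left(f \right)} = \left(-5 + 6\right)^{2} = 1^{2} = 1$)
$\left(48936 + 1181\right) \left(p{\left(S{\left(-5,-10 \right)} \right)} + 26273\right) = \left(48936 + 1181\right) \left(1 + 26273\right) = 50117 \cdot 26274 = 1316774058$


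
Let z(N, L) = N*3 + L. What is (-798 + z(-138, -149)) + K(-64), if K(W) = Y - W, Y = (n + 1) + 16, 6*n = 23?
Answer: -7657/6 ≈ -1276.2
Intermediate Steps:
n = 23/6 (n = (⅙)*23 = 23/6 ≈ 3.8333)
z(N, L) = L + 3*N (z(N, L) = 3*N + L = L + 3*N)
Y = 125/6 (Y = (23/6 + 1) + 16 = 29/6 + 16 = 125/6 ≈ 20.833)
K(W) = 125/6 - W
(-798 + z(-138, -149)) + K(-64) = (-798 + (-149 + 3*(-138))) + (125/6 - 1*(-64)) = (-798 + (-149 - 414)) + (125/6 + 64) = (-798 - 563) + 509/6 = -1361 + 509/6 = -7657/6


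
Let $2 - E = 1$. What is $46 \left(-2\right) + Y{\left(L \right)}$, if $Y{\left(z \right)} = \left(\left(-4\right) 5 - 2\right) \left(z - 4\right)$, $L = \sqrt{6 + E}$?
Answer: $-4 - 22 \sqrt{7} \approx -62.207$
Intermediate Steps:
$E = 1$ ($E = 2 - 1 = 1$)
$L = \sqrt{7}$ ($L = \sqrt{6 + 1} = \sqrt{7} \approx 2.6458$)
$Y{\left(z \right)} = 88 - 22 z$ ($Y{\left(z \right)} = \left(-20 - 2\right) \left(-4 + z\right) = - 22 \left(-4 + z\right) = 88 - 22 z$)
$46 \left(-2\right) + Y{\left(L \right)} = 46 \left(-2\right) + \left(88 - 22 \sqrt{7}\right) = -92 + \left(88 - 22 \sqrt{7}\right) = -4 - 22 \sqrt{7}$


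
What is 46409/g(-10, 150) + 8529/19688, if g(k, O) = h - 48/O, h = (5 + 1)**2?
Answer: 5712529417/4390424 ≈ 1301.1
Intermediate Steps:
h = 36 (h = 6**2 = 36)
g(k, O) = 36 - 48/O
46409/g(-10, 150) + 8529/19688 = 46409/(36 - 48/150) + 8529/19688 = 46409/(36 - 48*1/150) + 8529*(1/19688) = 46409/(36 - 8/25) + 8529/19688 = 46409/(892/25) + 8529/19688 = 46409*(25/892) + 8529/19688 = 1160225/892 + 8529/19688 = 5712529417/4390424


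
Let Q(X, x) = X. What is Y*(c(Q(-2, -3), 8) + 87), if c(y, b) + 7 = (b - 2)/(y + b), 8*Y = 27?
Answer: 2187/8 ≈ 273.38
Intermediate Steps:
Y = 27/8 (Y = (1/8)*27 = 27/8 ≈ 3.3750)
c(y, b) = -7 + (-2 + b)/(b + y) (c(y, b) = -7 + (b - 2)/(y + b) = -7 + (-2 + b)/(b + y))
Y*(c(Q(-2, -3), 8) + 87) = 27*((-2 - 7*(-2) - 6*8)/(8 - 2) + 87)/8 = 27*((-2 + 14 - 48)/6 + 87)/8 = 27*((1/6)*(-36) + 87)/8 = 27*(-6 + 87)/8 = (27/8)*81 = 2187/8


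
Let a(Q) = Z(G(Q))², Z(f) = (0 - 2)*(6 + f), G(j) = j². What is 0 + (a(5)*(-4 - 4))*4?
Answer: -123008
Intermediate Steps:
Z(f) = -12 - 2*f (Z(f) = -2*(6 + f) = -12 - 2*f)
a(Q) = (-12 - 2*Q²)²
0 + (a(5)*(-4 - 4))*4 = 0 + ((4*(6 + 5²)²)*(-4 - 4))*4 = 0 + ((4*(6 + 25)²)*(-8))*4 = 0 + ((4*31²)*(-8))*4 = 0 + ((4*961)*(-8))*4 = 0 + (3844*(-8))*4 = 0 - 30752*4 = 0 - 123008 = -123008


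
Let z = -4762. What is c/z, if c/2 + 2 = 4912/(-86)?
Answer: 2542/102383 ≈ 0.024828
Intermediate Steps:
c = -5084/43 (c = -4 + 2*(4912/(-86)) = -4 + 2*(4912*(-1/86)) = -4 + 2*(-2456/43) = -4 - 4912/43 = -5084/43 ≈ -118.23)
c/z = -5084/43/(-4762) = -5084/43*(-1/4762) = 2542/102383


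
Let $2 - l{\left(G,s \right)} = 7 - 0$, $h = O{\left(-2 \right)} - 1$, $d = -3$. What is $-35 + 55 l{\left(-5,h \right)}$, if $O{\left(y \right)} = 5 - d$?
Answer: $-310$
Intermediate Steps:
$O{\left(y \right)} = 8$ ($O{\left(y \right)} = 5 - -3 = 5 + 3 = 8$)
$h = 7$ ($h = 8 - 1 = 7$)
$l{\left(G,s \right)} = -5$ ($l{\left(G,s \right)} = 2 - \left(7 - 0\right) = 2 - \left(7 + 0\right) = 2 - 7 = -5$)
$-35 + 55 l{\left(-5,h \right)} = -35 + 55 \left(-5\right) = -35 - 275 = -310$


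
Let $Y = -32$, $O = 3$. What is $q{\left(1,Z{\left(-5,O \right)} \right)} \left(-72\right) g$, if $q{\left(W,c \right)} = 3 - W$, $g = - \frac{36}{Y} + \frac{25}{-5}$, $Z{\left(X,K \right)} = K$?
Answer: $558$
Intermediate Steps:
$g = - \frac{31}{8}$ ($g = - \frac{36}{-32} + \frac{25}{-5} = \left(-36\right) \left(- \frac{1}{32}\right) + 25 \left(- \frac{1}{5}\right) = \frac{9}{8} - 5 = - \frac{31}{8} \approx -3.875$)
$q{\left(1,Z{\left(-5,O \right)} \right)} \left(-72\right) g = \left(3 - 1\right) \left(-72\right) \left(- \frac{31}{8}\right) = 2 \left(-72\right) \left(- \frac{31}{8}\right) = \left(-144\right) \left(- \frac{31}{8}\right) = 558$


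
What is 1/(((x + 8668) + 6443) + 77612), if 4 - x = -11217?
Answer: 1/103944 ≈ 9.6206e-6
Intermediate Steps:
x = 11221 (x = 4 - 1*(-11217) = 4 + 11217 = 11221)
1/(((x + 8668) + 6443) + 77612) = 1/(((11221 + 8668) + 6443) + 77612) = 1/((19889 + 6443) + 77612) = 1/(26332 + 77612) = 1/103944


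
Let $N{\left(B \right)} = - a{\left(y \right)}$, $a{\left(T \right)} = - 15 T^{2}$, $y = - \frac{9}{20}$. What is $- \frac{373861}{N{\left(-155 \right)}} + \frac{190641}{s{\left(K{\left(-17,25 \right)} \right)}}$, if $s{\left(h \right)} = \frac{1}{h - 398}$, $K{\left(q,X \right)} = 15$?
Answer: $- \frac{17772676109}{243} \approx -7.3139 \cdot 10^{7}$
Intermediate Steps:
$y = - \frac{9}{20}$ ($y = \left(-9\right) \frac{1}{20} = - \frac{9}{20} \approx -0.45$)
$N{\left(B \right)} = \frac{243}{80}$ ($N{\left(B \right)} = - \left(-15\right) \left(- \frac{9}{20}\right)^{2} = - \frac{\left(-15\right) 81}{400} = \left(-1\right) \left(- \frac{243}{80}\right) = \frac{243}{80}$)
$s{\left(h \right)} = \frac{1}{-398 + h}$
$- \frac{373861}{N{\left(-155 \right)}} + \frac{190641}{s{\left(K{\left(-17,25 \right)} \right)}} = - \frac{373861}{\frac{243}{80}} + \frac{190641}{\frac{1}{-398 + 15}} = \left(-373861\right) \frac{80}{243} + \frac{190641}{\frac{1}{-383}} = - \frac{29908880}{243} + \frac{190641}{- \frac{1}{383}} = - \frac{29908880}{243} + 190641 \left(-383\right) = - \frac{29908880}{243} - 73015503 = - \frac{17772676109}{243}$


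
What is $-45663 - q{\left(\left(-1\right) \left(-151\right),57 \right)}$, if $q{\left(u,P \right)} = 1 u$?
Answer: $-45814$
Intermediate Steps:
$q{\left(u,P \right)} = u$
$-45663 - q{\left(\left(-1\right) \left(-151\right),57 \right)} = -45663 - \left(-1\right) \left(-151\right) = -45663 - 151 = -45814$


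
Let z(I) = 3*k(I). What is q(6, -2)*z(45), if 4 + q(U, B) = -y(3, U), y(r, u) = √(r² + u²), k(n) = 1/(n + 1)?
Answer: -6/23 - 9*√5/46 ≈ -0.69836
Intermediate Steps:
k(n) = 1/(1 + n)
q(U, B) = -4 - √(9 + U²) (q(U, B) = -4 - √(3² + U²) = -4 - √(9 + U²))
z(I) = 3/(1 + I)
q(6, -2)*z(45) = (-4 - √(9 + 6²))*(3/(1 + 45)) = (-4 - √(9 + 36))*(3/46) = (-4 - √45)*(3*(1/46)) = (-4 - 3*√5)*(3/46) = -6/23 - 9*√5/46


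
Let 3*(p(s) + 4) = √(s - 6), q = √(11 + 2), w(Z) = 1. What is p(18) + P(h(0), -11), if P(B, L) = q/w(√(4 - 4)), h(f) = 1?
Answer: -4 + √13 + 2*√3/3 ≈ 0.76025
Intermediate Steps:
q = √13 ≈ 3.6056
p(s) = -4 + √(-6 + s)/3 (p(s) = -4 + √(s - 6)/3 = -4 + √(-6 + s)/3)
P(B, L) = √13 (P(B, L) = √13/1 = √13*1 = √13)
p(18) + P(h(0), -11) = (-4 + √(-6 + 18)/3) + √13 = (-4 + √12/3) + √13 = (-4 + (2*√3)/3) + √13 = (-4 + 2*√3/3) + √13 = -4 + √13 + 2*√3/3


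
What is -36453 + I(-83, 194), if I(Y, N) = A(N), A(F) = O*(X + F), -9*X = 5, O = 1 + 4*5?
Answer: -97172/3 ≈ -32391.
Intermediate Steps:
O = 21 (O = 1 + 20 = 21)
X = -5/9 (X = -⅑*5 = -5/9 ≈ -0.55556)
A(F) = -35/3 + 21*F (A(F) = 21*(-5/9 + F) = -35/3 + 21*F)
I(Y, N) = -35/3 + 21*N
-36453 + I(-83, 194) = -36453 + (-35/3 + 21*194) = -36453 + (-35/3 + 4074) = -36453 + 12187/3 = -97172/3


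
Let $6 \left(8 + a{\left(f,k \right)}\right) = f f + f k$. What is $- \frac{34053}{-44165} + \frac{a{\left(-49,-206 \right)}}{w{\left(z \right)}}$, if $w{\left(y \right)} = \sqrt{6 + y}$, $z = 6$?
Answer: $\frac{34053}{44165} + \frac{1383 \sqrt{3}}{4} \approx 599.63$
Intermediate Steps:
$a{\left(f,k \right)} = -8 + \frac{f^{2}}{6} + \frac{f k}{6}$ ($a{\left(f,k \right)} = -8 + \frac{f f + f k}{6} = -8 + \frac{f^{2} + f k}{6} = -8 + \left(\frac{f^{2}}{6} + \frac{f k}{6}\right) = -8 + \frac{f^{2}}{6} + \frac{f k}{6}$)
$- \frac{34053}{-44165} + \frac{a{\left(-49,-206 \right)}}{w{\left(z \right)}} = - \frac{34053}{-44165} + \frac{-8 + \frac{\left(-49\right)^{2}}{6} + \frac{1}{6} \left(-49\right) \left(-206\right)}{\sqrt{6 + 6}} = \left(-34053\right) \left(- \frac{1}{44165}\right) + \frac{-8 + \frac{1}{6} \cdot 2401 + \frac{5047}{3}}{\sqrt{12}} = \frac{34053}{44165} + \frac{-8 + \frac{2401}{6} + \frac{5047}{3}}{2 \sqrt{3}} = \frac{34053}{44165} + \frac{4149 \frac{\sqrt{3}}{6}}{2} = \frac{34053}{44165} + \frac{1383 \sqrt{3}}{4}$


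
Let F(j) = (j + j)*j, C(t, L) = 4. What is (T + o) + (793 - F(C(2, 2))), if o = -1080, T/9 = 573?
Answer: 4838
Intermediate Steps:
T = 5157 (T = 9*573 = 5157)
F(j) = 2*j**2 (F(j) = (2*j)*j = 2*j**2)
(T + o) + (793 - F(C(2, 2))) = (5157 - 1080) + (793 - 2*4**2) = 4077 + (793 - 2*16) = 4077 + (793 - 1*32) = 4077 + (793 - 32) = 4077 + 761 = 4838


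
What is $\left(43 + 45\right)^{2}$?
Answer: $7744$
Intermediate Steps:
$\left(43 + 45\right)^{2} = 88^{2} = 7744$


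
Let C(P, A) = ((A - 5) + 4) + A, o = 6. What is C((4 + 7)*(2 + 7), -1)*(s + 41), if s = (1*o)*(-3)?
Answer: -69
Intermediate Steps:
C(P, A) = -1 + 2*A (C(P, A) = ((-5 + A) + 4) + A = (-1 + A) + A = -1 + 2*A)
s = -18 (s = (1*6)*(-3) = 6*(-3) = -18)
C((4 + 7)*(2 + 7), -1)*(s + 41) = (-1 + 2*(-1))*(-18 + 41) = (-1 - 2)*23 = -3*23 = -69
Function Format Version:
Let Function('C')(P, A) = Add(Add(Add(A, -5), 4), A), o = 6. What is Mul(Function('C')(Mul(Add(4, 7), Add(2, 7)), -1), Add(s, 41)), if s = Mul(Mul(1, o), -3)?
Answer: -69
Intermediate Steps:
Function('C')(P, A) = Add(-1, Mul(2, A)) (Function('C')(P, A) = Add(Add(Add(-5, A), 4), A) = Add(Add(-1, A), A) = Add(-1, Mul(2, A)))
s = -18 (s = Mul(Mul(1, 6), -3) = Mul(6, -3) = -18)
Mul(Function('C')(Mul(Add(4, 7), Add(2, 7)), -1), Add(s, 41)) = Mul(Add(-1, Mul(2, -1)), Add(-18, 41)) = Mul(Add(-1, -2), 23) = Mul(-3, 23) = -69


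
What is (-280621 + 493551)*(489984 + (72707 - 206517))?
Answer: 75840129820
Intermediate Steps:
(-280621 + 493551)*(489984 + (72707 - 206517)) = 212930*(489984 - 133810) = 212930*356174 = 75840129820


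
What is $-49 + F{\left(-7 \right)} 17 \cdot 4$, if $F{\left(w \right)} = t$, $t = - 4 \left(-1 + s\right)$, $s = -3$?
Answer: $1039$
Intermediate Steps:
$t = 16$ ($t = - 4 \left(-1 - 3\right) = \left(-4\right) \left(-4\right) = 16$)
$F{\left(w \right)} = 16$
$-49 + F{\left(-7 \right)} 17 \cdot 4 = -49 + 16 \cdot 17 \cdot 4 = -49 + 16 \cdot 68 = -49 + 1088 = 1039$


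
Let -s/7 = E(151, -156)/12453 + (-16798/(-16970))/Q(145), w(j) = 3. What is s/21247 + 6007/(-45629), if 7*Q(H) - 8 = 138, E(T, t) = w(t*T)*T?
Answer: -93779033592354907/712193432699071790 ≈ -0.13168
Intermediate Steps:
E(T, t) = 3*T
Q(H) = 146/7 (Q(H) = 8/7 + (⅐)*138 = 8/7 + 138/7 = 146/7)
s = -431110053/734614330 (s = -7*((3*151)/12453 + (-16798/(-16970))/(146/7)) = -7*(453*(1/12453) - 16798*(-1/16970)*(7/146)) = -7*(151/4151 + (8399/8485)*(7/146)) = -7*(151/4151 + 58793/1238810) = -7*431110053/5142300310 = -431110053/734614330 ≈ -0.58685)
s/21247 + 6007/(-45629) = -431110053/734614330/21247 + 6007/(-45629) = -431110053/734614330*1/21247 + 6007*(-1/45629) = -431110053/15608350669510 - 6007/45629 = -93779033592354907/712193432699071790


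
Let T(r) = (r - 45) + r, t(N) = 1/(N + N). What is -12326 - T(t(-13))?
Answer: -159652/13 ≈ -12281.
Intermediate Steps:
t(N) = 1/(2*N)
T(r) = -45 + 2*r (T(r) = (-45 + r) + r = -45 + 2*r)
-12326 - T(t(-13)) = -12326 - (-45 + 2*((½)/(-13))) = -12326 - (-45 + 2*((½)*(-1/13))) = -12326 - (-45 + 2*(-1/26)) = -12326 - (-45 - 1/13) = -12326 - 1*(-586/13) = -12326 + 586/13 = -159652/13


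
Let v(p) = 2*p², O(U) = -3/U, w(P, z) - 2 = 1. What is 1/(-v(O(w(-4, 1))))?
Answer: -½ ≈ -0.50000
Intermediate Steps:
w(P, z) = 3 (w(P, z) = 2 + 1 = 3)
1/(-v(O(w(-4, 1)))) = 1/(-2*(-3/3)²) = 1/(-2*(-3*⅓)²) = 1/(-2*(-1)²) = 1/(-2) = -½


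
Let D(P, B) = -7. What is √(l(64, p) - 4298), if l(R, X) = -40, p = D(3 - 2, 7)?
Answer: 3*I*√482 ≈ 65.864*I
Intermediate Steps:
p = -7
√(l(64, p) - 4298) = √(-40 - 4298) = √(-4338) = 3*I*√482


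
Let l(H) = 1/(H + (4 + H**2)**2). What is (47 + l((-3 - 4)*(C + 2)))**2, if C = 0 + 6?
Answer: 214738233751247761/97210607887936 ≈ 2209.0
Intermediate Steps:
C = 6
(47 + l((-3 - 4)*(C + 2)))**2 = (47 + 1/((-3 - 4)*(6 + 2) + (4 + ((-3 - 4)*(6 + 2))**2)**2))**2 = (47 + 1/(-7*8 + (4 + (-7*8)**2)**2))**2 = (47 + 1/(-56 + (4 + (-56)**2)**2))**2 = (47 + 1/(-56 + (4 + 3136)**2))**2 = (47 + 1/(-56 + 3140**2))**2 = (47 + 1/(-56 + 9859600))**2 = (47 + 1/9859544)**2 = (463398569/9859544)**2 = 214738233751247761/97210607887936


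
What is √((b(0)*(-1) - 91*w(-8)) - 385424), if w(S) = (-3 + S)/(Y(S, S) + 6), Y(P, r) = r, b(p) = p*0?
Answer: 9*I*√19058/2 ≈ 621.23*I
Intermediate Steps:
b(p) = 0
w(S) = (-3 + S)/(6 + S) (w(S) = (-3 + S)/(S + 6) = (-3 + S)/(6 + S))
√((b(0)*(-1) - 91*w(-8)) - 385424) = √((0*(-1) - 91*(-3 - 8)/(6 - 8)) - 385424) = √((0 - 91*(-11)/(-2)) - 385424) = √((0 - (-91)*(-11)/2) - 385424) = √((0 - 91*11/2) - 385424) = √((0 - 1001/2) - 385424) = √(-1001/2 - 385424) = √(-771849/2) = 9*I*√19058/2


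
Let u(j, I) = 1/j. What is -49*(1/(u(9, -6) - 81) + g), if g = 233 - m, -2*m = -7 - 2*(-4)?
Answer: -1189853/104 ≈ -11441.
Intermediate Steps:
m = -1/2 (m = -(-7 - 2*(-4))/2 = -(-7 + 8)/2 = -1/2*1 = -1/2 ≈ -0.50000)
g = 467/2 (g = 233 - 1*(-1/2) = 233 + 1/2 = 467/2 ≈ 233.50)
-49*(1/(u(9, -6) - 81) + g) = -49*(1/(1/9 - 81) + 467/2) = -49*(1/(-728/9) + 467/2) = -49*(-9/728 + 467/2) = -49*169979/728 = -1189853/104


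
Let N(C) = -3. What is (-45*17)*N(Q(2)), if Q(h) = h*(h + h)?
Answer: 2295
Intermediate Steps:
Q(h) = 2*h² (Q(h) = h*(2*h) = 2*h²)
(-45*17)*N(Q(2)) = -45*17*(-3) = -765*(-3) = 2295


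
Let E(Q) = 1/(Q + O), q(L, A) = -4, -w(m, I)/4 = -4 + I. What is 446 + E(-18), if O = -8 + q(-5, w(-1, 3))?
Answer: 13379/30 ≈ 445.97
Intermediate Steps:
w(m, I) = 16 - 4*I (w(m, I) = -4*(-4 + I) = 16 - 4*I)
O = -12 (O = -8 - 4 = -12)
E(Q) = 1/(-12 + Q) (E(Q) = 1/(Q - 12) = 1/(-12 + Q))
446 + E(-18) = 446 + 1/(-12 - 18) = 446 + 1/(-30) = 446 - 1/30 = 13379/30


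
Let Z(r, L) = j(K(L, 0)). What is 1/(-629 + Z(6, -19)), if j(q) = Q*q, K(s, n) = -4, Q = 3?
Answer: -1/641 ≈ -0.0015601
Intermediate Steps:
j(q) = 3*q
Z(r, L) = -12 (Z(r, L) = 3*(-4) = -12)
1/(-629 + Z(6, -19)) = 1/(-629 - 12) = 1/(-641) = -1/641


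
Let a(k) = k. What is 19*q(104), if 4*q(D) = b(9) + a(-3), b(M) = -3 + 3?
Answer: -57/4 ≈ -14.250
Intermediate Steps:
b(M) = 0
q(D) = -¾ (q(D) = (0 - 3)/4 = (¼)*(-3) = -¾)
19*q(104) = 19*(-¾) = -57/4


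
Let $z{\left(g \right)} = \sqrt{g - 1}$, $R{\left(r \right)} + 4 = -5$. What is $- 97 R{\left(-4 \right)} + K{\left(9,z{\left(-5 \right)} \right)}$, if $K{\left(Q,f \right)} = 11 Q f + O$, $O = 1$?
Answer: $874 + 99 i \sqrt{6} \approx 874.0 + 242.5 i$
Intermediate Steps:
$R{\left(r \right)} = -9$ ($R{\left(r \right)} = -4 - 5 = -9$)
$z{\left(g \right)} = \sqrt{-1 + g}$
$K{\left(Q,f \right)} = 1 + 11 Q f$ ($K{\left(Q,f \right)} = 11 Q f + 1 = 1 + 11 Q f$)
$- 97 R{\left(-4 \right)} + K{\left(9,z{\left(-5 \right)} \right)} = \left(-97\right) \left(-9\right) + \left(1 + 11 \cdot 9 \sqrt{-1 - 5}\right) = 873 + \left(1 + 11 \cdot 9 \sqrt{-6}\right) = 873 + \left(1 + 11 \cdot 9 i \sqrt{6}\right) = 873 + \left(1 + 99 i \sqrt{6}\right) = 874 + 99 i \sqrt{6}$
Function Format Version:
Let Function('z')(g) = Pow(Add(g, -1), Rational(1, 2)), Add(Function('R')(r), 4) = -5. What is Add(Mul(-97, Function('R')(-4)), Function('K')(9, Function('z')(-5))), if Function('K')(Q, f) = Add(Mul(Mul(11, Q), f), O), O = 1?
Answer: Add(874, Mul(99, I, Pow(6, Rational(1, 2)))) ≈ Add(874.00, Mul(242.50, I))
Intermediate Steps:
Function('R')(r) = -9 (Function('R')(r) = Add(-4, -5) = -9)
Function('z')(g) = Pow(Add(-1, g), Rational(1, 2))
Function('K')(Q, f) = Add(1, Mul(11, Q, f)) (Function('K')(Q, f) = Add(Mul(Mul(11, Q), f), 1) = Add(Mul(11, Q, f), 1) = Add(1, Mul(11, Q, f)))
Add(Mul(-97, Function('R')(-4)), Function('K')(9, Function('z')(-5))) = Add(Mul(-97, -9), Add(1, Mul(11, 9, Pow(Add(-1, -5), Rational(1, 2))))) = Add(873, Add(1, Mul(11, 9, Pow(-6, Rational(1, 2))))) = Add(873, Add(1, Mul(11, 9, Mul(I, Pow(6, Rational(1, 2)))))) = Add(873, Add(1, Mul(99, I, Pow(6, Rational(1, 2))))) = Add(874, Mul(99, I, Pow(6, Rational(1, 2))))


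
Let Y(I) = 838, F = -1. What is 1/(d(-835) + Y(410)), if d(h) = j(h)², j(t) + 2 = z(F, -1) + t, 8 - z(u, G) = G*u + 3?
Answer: 1/694727 ≈ 1.4394e-6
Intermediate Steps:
z(u, G) = 5 - G*u (z(u, G) = 8 - (G*u + 3) = 8 - (3 + G*u) = 8 + (-3 - G*u) = 5 - G*u)
j(t) = 2 + t (j(t) = -2 + ((5 - 1*(-1)*(-1)) + t) = -2 + ((5 - 1) + t) = -2 + (4 + t) = 2 + t)
d(h) = (2 + h)²
1/(d(-835) + Y(410)) = 1/((2 - 835)² + 838) = 1/((-833)² + 838) = 1/(693889 + 838) = 1/694727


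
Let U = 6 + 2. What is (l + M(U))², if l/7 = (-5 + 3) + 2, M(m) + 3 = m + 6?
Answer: 121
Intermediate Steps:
U = 8
M(m) = 3 + m (M(m) = -3 + (m + 6) = -3 + (6 + m) = 3 + m)
l = 0 (l = 7*((-5 + 3) + 2) = 7*(-2 + 2) = 7*0 = 0)
(l + M(U))² = (0 + (3 + 8))² = (0 + 11)² = 11² = 121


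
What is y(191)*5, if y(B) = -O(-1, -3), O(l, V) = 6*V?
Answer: 90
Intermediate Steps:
y(B) = 18 (y(B) = -6*(-3) = -1*(-18) = 18)
y(191)*5 = 18*5 = 90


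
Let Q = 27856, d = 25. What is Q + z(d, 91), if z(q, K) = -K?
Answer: 27765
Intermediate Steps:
Q + z(d, 91) = 27856 - 1*91 = 27856 - 91 = 27765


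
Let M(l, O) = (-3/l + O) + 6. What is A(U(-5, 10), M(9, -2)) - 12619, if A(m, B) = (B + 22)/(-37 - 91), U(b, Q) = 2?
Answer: -4845773/384 ≈ -12619.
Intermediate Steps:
M(l, O) = 6 + O - 3/l (M(l, O) = (O - 3/l) + 6 = 6 + O - 3/l)
A(m, B) = -11/64 - B/128 (A(m, B) = (22 + B)/(-128) = (22 + B)*(-1/128) = -11/64 - B/128)
A(U(-5, 10), M(9, -2)) - 12619 = (-11/64 - (6 - 2 - 3/9)/128) - 12619 = (-11/64 - (6 - 2 - 3*⅑)/128) - 12619 = (-11/64 - (6 - 2 - ⅓)/128) - 12619 = (-11/64 - 1/128*11/3) - 12619 = (-11/64 - 11/384) - 12619 = -77/384 - 12619 = -4845773/384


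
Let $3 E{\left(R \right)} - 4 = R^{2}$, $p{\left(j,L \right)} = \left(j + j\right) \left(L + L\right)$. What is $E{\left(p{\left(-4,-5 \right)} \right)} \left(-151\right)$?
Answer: $- \frac{967004}{3} \approx -3.2233 \cdot 10^{5}$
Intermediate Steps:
$p{\left(j,L \right)} = 4 L j$ ($p{\left(j,L \right)} = 2 j 2 L = 4 L j$)
$E{\left(R \right)} = \frac{4}{3} + \frac{R^{2}}{3}$
$E{\left(p{\left(-4,-5 \right)} \right)} \left(-151\right) = \left(\frac{4}{3} + \frac{\left(4 \left(-5\right) \left(-4\right)\right)^{2}}{3}\right) \left(-151\right) = \left(\frac{4}{3} + \frac{80^{2}}{3}\right) \left(-151\right) = \left(\frac{4}{3} + \frac{1}{3} \cdot 6400\right) \left(-151\right) = \left(\frac{4}{3} + \frac{6400}{3}\right) \left(-151\right) = \frac{6404}{3} \left(-151\right) = - \frac{967004}{3}$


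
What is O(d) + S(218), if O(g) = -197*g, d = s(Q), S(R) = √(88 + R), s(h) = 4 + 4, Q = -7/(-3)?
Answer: -1576 + 3*√34 ≈ -1558.5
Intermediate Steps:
Q = 7/3 (Q = -7*(-⅓) = 7/3 ≈ 2.3333)
s(h) = 8
d = 8
O(d) + S(218) = -197*8 + √(88 + 218) = -1576 + √306 = -1576 + 3*√34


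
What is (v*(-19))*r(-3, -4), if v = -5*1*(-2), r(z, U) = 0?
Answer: 0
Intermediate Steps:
v = 10 (v = -5*(-2) = 10)
(v*(-19))*r(-3, -4) = (10*(-19))*0 = -190*0 = 0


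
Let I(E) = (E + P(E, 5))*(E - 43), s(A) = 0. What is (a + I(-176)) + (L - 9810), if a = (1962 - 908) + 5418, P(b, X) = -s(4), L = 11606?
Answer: 46812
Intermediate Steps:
P(b, X) = 0 (P(b, X) = -1*0 = 0)
a = 6472 (a = 1054 + 5418 = 6472)
I(E) = E*(-43 + E) (I(E) = (E + 0)*(E - 43) = E*(-43 + E))
(a + I(-176)) + (L - 9810) = (6472 - 176*(-43 - 176)) + (11606 - 9810) = (6472 - 176*(-219)) + 1796 = (6472 + 38544) + 1796 = 45016 + 1796 = 46812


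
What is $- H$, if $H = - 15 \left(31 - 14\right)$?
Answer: $255$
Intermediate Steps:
$H = -255$ ($H = \left(-15\right) 17 = -255$)
$- H = \left(-1\right) \left(-255\right) = 255$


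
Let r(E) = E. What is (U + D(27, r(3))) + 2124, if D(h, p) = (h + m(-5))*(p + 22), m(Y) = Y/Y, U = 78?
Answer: 2902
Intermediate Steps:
m(Y) = 1
D(h, p) = (1 + h)*(22 + p) (D(h, p) = (h + 1)*(p + 22) = (1 + h)*(22 + p))
(U + D(27, r(3))) + 2124 = (78 + (22 + 3 + 22*27 + 27*3)) + 2124 = (78 + (22 + 3 + 594 + 81)) + 2124 = (78 + 700) + 2124 = 778 + 2124 = 2902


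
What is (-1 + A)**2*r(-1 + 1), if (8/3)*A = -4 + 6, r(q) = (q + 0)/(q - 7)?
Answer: 0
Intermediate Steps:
r(q) = q/(-7 + q)
A = 3/4 (A = 3*(-4 + 6)/8 = (3/8)*2 = 3/4 ≈ 0.75000)
(-1 + A)**2*r(-1 + 1) = (-1 + 3/4)**2*((-1 + 1)/(-7 + (-1 + 1))) = (-1/4)**2*(0/(-7 + 0)) = (0/(-7))/16 = (0*(-1/7))/16 = (1/16)*0 = 0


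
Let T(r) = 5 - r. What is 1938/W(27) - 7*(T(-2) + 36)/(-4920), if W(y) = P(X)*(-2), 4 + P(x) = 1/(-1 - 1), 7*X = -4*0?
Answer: 353247/1640 ≈ 215.39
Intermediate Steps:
X = 0 (X = (-4*0)/7 = (1/7)*0 = 0)
P(x) = -9/2 (P(x) = -4 + 1/(-1 - 1) = -4 + 1/(-2) = -4 - 1/2 = -9/2)
W(y) = 9 (W(y) = -9/2*(-2) = 9)
1938/W(27) - 7*(T(-2) + 36)/(-4920) = 1938/9 - 7*((5 - 1*(-2)) + 36)/(-4920) = 1938*(1/9) - 7*((5 + 2) + 36)*(-1/4920) = 646/3 - 7*(7 + 36)*(-1/4920) = 646/3 - 7*43*(-1/4920) = 646/3 - 301*(-1/4920) = 646/3 + 301/4920 = 353247/1640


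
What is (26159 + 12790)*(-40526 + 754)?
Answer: -1549079628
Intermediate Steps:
(26159 + 12790)*(-40526 + 754) = 38949*(-39772) = -1549079628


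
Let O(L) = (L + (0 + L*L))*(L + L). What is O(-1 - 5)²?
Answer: 129600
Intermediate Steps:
O(L) = 2*L*(L + L²) (O(L) = (L + (0 + L²))*(2*L) = (L + L²)*(2*L) = 2*L*(L + L²))
O(-1 - 5)² = (2*(-1 - 5)²*(1 + (-1 - 5)))² = (2*(-6)²*(1 - 6))² = (2*36*(-5))² = (-360)² = 129600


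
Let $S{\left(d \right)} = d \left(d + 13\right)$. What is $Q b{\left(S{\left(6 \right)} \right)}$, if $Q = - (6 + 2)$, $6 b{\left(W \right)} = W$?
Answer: $-152$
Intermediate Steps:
$S{\left(d \right)} = d \left(13 + d\right)$
$b{\left(W \right)} = \frac{W}{6}$
$Q = -8$ ($Q = \left(-1\right) 8 = -8$)
$Q b{\left(S{\left(6 \right)} \right)} = - 8 \frac{6 \left(13 + 6\right)}{6} = - 8 \frac{6 \cdot 19}{6} = - 8 \cdot \frac{1}{6} \cdot 114 = \left(-8\right) 19 = -152$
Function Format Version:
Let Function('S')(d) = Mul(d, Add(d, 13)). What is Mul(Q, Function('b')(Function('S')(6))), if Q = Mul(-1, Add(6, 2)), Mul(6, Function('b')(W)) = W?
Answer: -152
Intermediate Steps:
Function('S')(d) = Mul(d, Add(13, d))
Function('b')(W) = Mul(Rational(1, 6), W)
Q = -8 (Q = Mul(-1, 8) = -8)
Mul(Q, Function('b')(Function('S')(6))) = Mul(-8, Mul(Rational(1, 6), Mul(6, Add(13, 6)))) = Mul(-8, Mul(Rational(1, 6), Mul(6, 19))) = Mul(-8, Mul(Rational(1, 6), 114)) = Mul(-8, 19) = -152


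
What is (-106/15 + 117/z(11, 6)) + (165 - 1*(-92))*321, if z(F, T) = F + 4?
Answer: 1237466/15 ≈ 82498.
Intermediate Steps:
z(F, T) = 4 + F
(-106/15 + 117/z(11, 6)) + (165 - 1*(-92))*321 = (-106/15 + 117/(4 + 11)) + (165 - 1*(-92))*321 = (-106*1/15 + 117/15) + (165 + 92)*321 = (-106/15 + 117*(1/15)) + 257*321 = (-106/15 + 39/5) + 82497 = 11/15 + 82497 = 1237466/15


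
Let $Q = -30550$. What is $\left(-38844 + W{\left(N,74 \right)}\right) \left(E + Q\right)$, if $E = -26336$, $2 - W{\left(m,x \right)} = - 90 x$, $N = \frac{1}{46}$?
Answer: $1830705252$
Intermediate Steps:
$N = \frac{1}{46} \approx 0.021739$
$W{\left(m,x \right)} = 2 + 90 x$ ($W{\left(m,x \right)} = 2 - - 90 x = 2 + 90 x$)
$\left(-38844 + W{\left(N,74 \right)}\right) \left(E + Q\right) = \left(-38844 + \left(2 + 90 \cdot 74\right)\right) \left(-26336 - 30550\right) = \left(-38844 + \left(2 + 6660\right)\right) \left(-56886\right) = \left(-38844 + 6662\right) \left(-56886\right) = \left(-32182\right) \left(-56886\right) = 1830705252$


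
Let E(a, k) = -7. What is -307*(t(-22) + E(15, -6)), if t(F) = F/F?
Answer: 1842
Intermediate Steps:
t(F) = 1
-307*(t(-22) + E(15, -6)) = -307*(1 - 7) = -307*(-6) = 1842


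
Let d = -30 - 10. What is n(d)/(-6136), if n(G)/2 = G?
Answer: 10/767 ≈ 0.013038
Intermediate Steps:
d = -40
n(G) = 2*G
n(d)/(-6136) = (2*(-40))/(-6136) = -80*(-1/6136) = 10/767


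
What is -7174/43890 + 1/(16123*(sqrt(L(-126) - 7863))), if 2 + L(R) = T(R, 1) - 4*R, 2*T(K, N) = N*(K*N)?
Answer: -3587/21945 - I*sqrt(29)/7481072 ≈ -0.16345 - 7.1984e-7*I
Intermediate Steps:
T(K, N) = K*N**2/2 (T(K, N) = (N*(K*N))/2 = (K*N**2)/2 = K*N**2/2)
L(R) = -2 - 7*R/2 (L(R) = -2 + ((1/2)*R*1**2 - 4*R) = -2 + ((1/2)*R*1 - 4*R) = -2 + (R/2 - 4*R) = -2 - 7*R/2)
-7174/43890 + 1/(16123*(sqrt(L(-126) - 7863))) = -7174/43890 + 1/(16123*(sqrt((-2 - 7/2*(-126)) - 7863))) = -7174*1/43890 + 1/(16123*(sqrt((-2 + 441) - 7863))) = -3587/21945 + 1/(16123*(sqrt(439 - 7863))) = -3587/21945 + 1/(16123*(sqrt(-7424))) = -3587/21945 + 1/(16123*((16*I*sqrt(29)))) = -3587/21945 + (-I*sqrt(29)/464)/16123 = -3587/21945 - I*sqrt(29)/7481072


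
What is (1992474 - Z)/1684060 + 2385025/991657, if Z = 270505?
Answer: 5724127814133/1670009887420 ≈ 3.4276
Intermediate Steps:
(1992474 - Z)/1684060 + 2385025/991657 = (1992474 - 1*270505)/1684060 + 2385025/991657 = (1992474 - 270505)*(1/1684060) + 2385025*(1/991657) = 1721969*(1/1684060) + 2385025/991657 = 1721969/1684060 + 2385025/991657 = 5724127814133/1670009887420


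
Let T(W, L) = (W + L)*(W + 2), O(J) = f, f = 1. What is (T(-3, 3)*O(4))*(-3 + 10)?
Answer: 0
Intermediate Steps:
O(J) = 1
T(W, L) = (2 + W)*(L + W) (T(W, L) = (L + W)*(2 + W) = (2 + W)*(L + W))
(T(-3, 3)*O(4))*(-3 + 10) = (((-3)**2 + 2*3 + 2*(-3) + 3*(-3))*1)*(-3 + 10) = ((9 + 6 - 6 - 9)*1)*7 = (0*1)*7 = 0*7 = 0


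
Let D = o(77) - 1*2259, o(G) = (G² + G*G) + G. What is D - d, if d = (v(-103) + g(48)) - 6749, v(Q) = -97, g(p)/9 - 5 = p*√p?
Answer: 16477 - 1728*√3 ≈ 13484.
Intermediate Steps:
o(G) = G + 2*G² (o(G) = (G² + G²) + G = 2*G² + G = G + 2*G²)
g(p) = 45 + 9*p^(3/2) (g(p) = 45 + 9*(p*√p) = 45 + 9*p^(3/2))
d = -6801 + 1728*√3 (d = (-97 + (45 + 9*48^(3/2))) - 6749 = (-97 + (45 + 9*(192*√3))) - 6749 = (-97 + (45 + 1728*√3)) - 6749 = (-52 + 1728*√3) - 6749 = -6801 + 1728*√3 ≈ -3808.0)
D = 9676 (D = 77*(1 + 2*77) - 1*2259 = 77*(1 + 154) - 2259 = 77*155 - 2259 = 11935 - 2259 = 9676)
D - d = 9676 - (-6801 + 1728*√3) = 9676 + (6801 - 1728*√3) = 16477 - 1728*√3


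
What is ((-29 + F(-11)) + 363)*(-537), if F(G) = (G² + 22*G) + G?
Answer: -108474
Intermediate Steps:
F(G) = G² + 23*G
((-29 + F(-11)) + 363)*(-537) = ((-29 - 11*(23 - 11)) + 363)*(-537) = ((-29 - 11*12) + 363)*(-537) = ((-29 - 132) + 363)*(-537) = (-161 + 363)*(-537) = 202*(-537) = -108474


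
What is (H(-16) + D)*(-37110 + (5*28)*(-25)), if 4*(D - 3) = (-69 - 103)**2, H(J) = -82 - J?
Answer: -297793130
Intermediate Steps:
D = 7399 (D = 3 + (-69 - 103)**2/4 = 3 + (1/4)*(-172)**2 = 3 + (1/4)*29584 = 3 + 7396 = 7399)
(H(-16) + D)*(-37110 + (5*28)*(-25)) = ((-82 - 1*(-16)) + 7399)*(-37110 + (5*28)*(-25)) = ((-82 + 16) + 7399)*(-37110 + 140*(-25)) = (-66 + 7399)*(-37110 - 3500) = 7333*(-40610) = -297793130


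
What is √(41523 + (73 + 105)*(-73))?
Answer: √28529 ≈ 168.91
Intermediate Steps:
√(41523 + (73 + 105)*(-73)) = √(41523 + 178*(-73)) = √(41523 - 12994) = √28529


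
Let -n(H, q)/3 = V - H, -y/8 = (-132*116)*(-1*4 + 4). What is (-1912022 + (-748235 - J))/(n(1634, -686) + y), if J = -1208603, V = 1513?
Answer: -1451654/363 ≈ -3999.0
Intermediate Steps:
y = 0 (y = -8*(-132*116)*(-1*4 + 4) = -(-122496)*(-4 + 4) = -(-122496)*0 = -8*0 = 0)
n(H, q) = -4539 + 3*H (n(H, q) = -3*(1513 - H) = -4539 + 3*H)
(-1912022 + (-748235 - J))/(n(1634, -686) + y) = (-1912022 + (-748235 - 1*(-1208603)))/((-4539 + 3*1634) + 0) = (-1912022 + (-748235 + 1208603))/((-4539 + 4902) + 0) = (-1912022 + 460368)/(363 + 0) = -1451654/363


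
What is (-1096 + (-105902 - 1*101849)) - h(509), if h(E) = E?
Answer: -209356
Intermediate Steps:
(-1096 + (-105902 - 1*101849)) - h(509) = (-1096 + (-105902 - 1*101849)) - 1*509 = (-1096 + (-105902 - 101849)) - 509 = (-1096 - 207751) - 509 = -208847 - 509 = -209356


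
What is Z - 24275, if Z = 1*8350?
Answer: -15925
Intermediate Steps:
Z = 8350
Z - 24275 = 8350 - 24275 = -15925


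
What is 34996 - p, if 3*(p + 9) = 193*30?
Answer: 33075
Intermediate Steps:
p = 1921 (p = -9 + (193*30)/3 = -9 + (1/3)*5790 = -9 + 1930 = 1921)
34996 - p = 34996 - 1*1921 = 34996 - 1921 = 33075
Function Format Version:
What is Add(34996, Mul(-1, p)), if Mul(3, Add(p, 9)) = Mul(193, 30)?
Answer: 33075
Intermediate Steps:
p = 1921 (p = Add(-9, Mul(Rational(1, 3), Mul(193, 30))) = Add(-9, Mul(Rational(1, 3), 5790)) = Add(-9, 1930) = 1921)
Add(34996, Mul(-1, p)) = Add(34996, Mul(-1, 1921)) = Add(34996, -1921) = 33075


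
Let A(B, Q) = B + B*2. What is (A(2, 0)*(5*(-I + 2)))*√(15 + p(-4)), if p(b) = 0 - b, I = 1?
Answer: 30*√19 ≈ 130.77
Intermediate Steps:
p(b) = -b
A(B, Q) = 3*B (A(B, Q) = B + 2*B = 3*B)
(A(2, 0)*(5*(-I + 2)))*√(15 + p(-4)) = ((3*2)*(5*(-1*1 + 2)))*√(15 - 1*(-4)) = (6*(5*(-1 + 2)))*√(15 + 4) = (6*(5*1))*√19 = (6*5)*√19 = 30*√19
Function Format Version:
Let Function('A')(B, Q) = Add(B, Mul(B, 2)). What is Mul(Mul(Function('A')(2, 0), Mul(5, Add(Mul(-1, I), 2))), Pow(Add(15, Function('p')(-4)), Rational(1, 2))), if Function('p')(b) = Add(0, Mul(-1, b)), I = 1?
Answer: Mul(30, Pow(19, Rational(1, 2))) ≈ 130.77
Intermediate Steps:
Function('p')(b) = Mul(-1, b)
Function('A')(B, Q) = Mul(3, B) (Function('A')(B, Q) = Add(B, Mul(2, B)) = Mul(3, B))
Mul(Mul(Function('A')(2, 0), Mul(5, Add(Mul(-1, I), 2))), Pow(Add(15, Function('p')(-4)), Rational(1, 2))) = Mul(Mul(Mul(3, 2), Mul(5, Add(Mul(-1, 1), 2))), Pow(Add(15, Mul(-1, -4)), Rational(1, 2))) = Mul(Mul(6, Mul(5, Add(-1, 2))), Pow(Add(15, 4), Rational(1, 2))) = Mul(Mul(6, Mul(5, 1)), Pow(19, Rational(1, 2))) = Mul(Mul(6, 5), Pow(19, Rational(1, 2))) = Mul(30, Pow(19, Rational(1, 2)))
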